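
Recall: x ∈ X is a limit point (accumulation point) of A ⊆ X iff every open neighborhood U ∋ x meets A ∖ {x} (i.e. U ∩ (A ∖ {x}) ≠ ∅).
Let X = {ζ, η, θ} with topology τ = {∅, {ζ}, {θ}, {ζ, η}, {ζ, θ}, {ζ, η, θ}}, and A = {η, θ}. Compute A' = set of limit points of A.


A' = ∅

For each x ∈ X, list the open sets U ∈ τ with x ∈ U, then check whether U ∩ (A ∖ {x}) ≠ ∅ for every such U.
  x = ζ: open {ζ} ∋ x has {ζ} ∩ (A ∖ {ζ}) = ∅, so x is NOT a limit point.
  x = η: open {ζ, η} ∋ x has {ζ, η} ∩ (A ∖ {η}) = ∅, so x is NOT a limit point.
  x = θ: open {θ} ∋ x has {θ} ∩ (A ∖ {θ}) = ∅, so x is NOT a limit point.
Collecting: A' = ∅.


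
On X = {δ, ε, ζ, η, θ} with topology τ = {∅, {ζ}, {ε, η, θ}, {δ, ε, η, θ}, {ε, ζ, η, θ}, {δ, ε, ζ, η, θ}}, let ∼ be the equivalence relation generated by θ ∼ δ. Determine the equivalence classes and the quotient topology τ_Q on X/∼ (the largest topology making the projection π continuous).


X/∼ = {[δ=θ], [ε], [ζ], [η]}; |τ_Q| = 4.

Equivalence classes: [δ=θ], [ε], [ζ], [η].
Quotient map π: X → X/∼ sends δ ↦ [δ=θ], ε ↦ [ε], ζ ↦ [ζ], η ↦ [η], θ ↦ [δ=θ].
For each subset V ⊆ X/∼, compute π^{-1}(V) ⊆ X and check whether π^{-1}(V) ∈ τ. V is open in τ_Q iff π^{-1}(V) ∈ τ.
  V = {}: π^{-1}(V) = ∅ ∈ τ ✓.
  V = {[δ=θ]}: π^{-1}(V) = {δ, θ} ∉ τ ✗.
  V = {[ε]}: π^{-1}(V) = {ε} ∉ τ ✗.
  V = {[δ=θ], [ε]}: π^{-1}(V) = {δ, ε, θ} ∉ τ ✗.
  V = {[ζ]}: π^{-1}(V) = {ζ} ∈ τ ✓.
  V = {[δ=θ], [ζ]}: π^{-1}(V) = {δ, ζ, θ} ∉ τ ✗.
  V = {[ε], [ζ]}: π^{-1}(V) = {ε, ζ} ∉ τ ✗.
  V = {[δ=θ], [ε], [ζ]}: π^{-1}(V) = {δ, ε, ζ, θ} ∉ τ ✗.
  V = {[η]}: π^{-1}(V) = {η} ∉ τ ✗.
  V = {[δ=θ], [η]}: π^{-1}(V) = {δ, η, θ} ∉ τ ✗.
  V = {[ε], [η]}: π^{-1}(V) = {ε, η} ∉ τ ✗.
  V = {[δ=θ], [ε], [η]}: π^{-1}(V) = {δ, ε, η, θ} ∈ τ ✓.
  V = {[ζ], [η]}: π^{-1}(V) = {ζ, η} ∉ τ ✗.
  V = {[δ=θ], [ζ], [η]}: π^{-1}(V) = {δ, ζ, η, θ} ∉ τ ✗.
  V = {[ε], [ζ], [η]}: π^{-1}(V) = {ε, ζ, η} ∉ τ ✗.
  V = {[δ=θ], [ε], [ζ], [η]}: π^{-1}(V) = {δ, ε, ζ, η, θ} ∈ τ ✓.
Open sets in the quotient: τ_Q = {{}, {[ζ]}, {[δ=θ], [ε], [η]}, {[δ=θ], [ε], [ζ], [η]}} (4 elements).


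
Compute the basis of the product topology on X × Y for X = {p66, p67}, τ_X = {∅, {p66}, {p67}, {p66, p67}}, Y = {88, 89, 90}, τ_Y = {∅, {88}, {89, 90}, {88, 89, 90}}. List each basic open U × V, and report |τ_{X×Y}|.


Basis B = {∅ × ∅, {p66} × {88}, {p67} × {88}, {p66, p67} × {88}, {p66} × {89, 90}, {p67} × {89, 90}, {p66} × {88, 89, 90}, {p67} × {88, 89, 90}, {p66, p67} × {89, 90}, {p66, p67} × {88, 89, 90}}; |τ_{X×Y}| = 16.

Enumerate products U × V with U ∈ τ_X, V ∈ τ_Y (deduplicated):
  ∅ × ∅ = {} (∅)
  {p66} × {88} = {(p66,88)}
  {p67} × {88} = {(p67,88)}
  {p66, p67} × {88} = {(p66,88), (p67,88)}
  {p66} × {89, 90} = {(p66,89), (p66,90)}
  {p67} × {89, 90} = {(p67,89), (p67,90)}
  {p66} × {88, 89, 90} = {(p66,88), (p66,89), (p66,90)}
  {p67} × {88, 89, 90} = {(p67,88), (p67,89), (p67,90)}
  {p66, p67} × {89, 90} = {(p66,89), (p66,90), (p67,89), (p67,90)}
  {p66, p67} × {88, 89, 90} = {(p66,88), (p66,89), (p66,90), (p67,88), (p67,89), (p67,90)}
These 10 distinct sets form the basis B.
Close under arbitrary unions to get τ_{X×Y}; counting gives |τ_{X×Y}| = 16.


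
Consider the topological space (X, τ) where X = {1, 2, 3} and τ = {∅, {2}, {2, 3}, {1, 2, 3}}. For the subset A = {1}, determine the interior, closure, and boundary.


int(A) = ∅, cl(A) = {1}, ∂A = {1}.

Closed sets in (X, τ) are complements of opens:
  closed(X, τ) = {∅, {1}, {1, 3}, {1, 2, 3}}.
int(A) = ⋃ {U ∈ τ : U ⊆ A}. Opens contained in A: ∅.
Taking the union of these: int(A) = ∅.
cl(A) = ⋂ {C closed : A ⊆ C}. Closed sets containing A: {1}, {1, 3}, {1, 2, 3}.
Intersecting these: cl(A) = {1}.
∂A = cl(A) ∖ int(A) = {1} ∖ ∅ = {1}.


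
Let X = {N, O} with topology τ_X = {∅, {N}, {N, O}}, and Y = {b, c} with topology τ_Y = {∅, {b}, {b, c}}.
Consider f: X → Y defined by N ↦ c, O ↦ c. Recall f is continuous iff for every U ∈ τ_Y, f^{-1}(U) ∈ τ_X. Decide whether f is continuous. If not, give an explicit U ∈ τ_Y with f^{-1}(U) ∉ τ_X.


f IS continuous.

Compute f^{-1}(U) for each U ∈ τ_Y:
  U = ∅: f^{-1}(U) = ∅ ∈ τ_X ✓.
  U = {b}: f^{-1}(U) = ∅ ∈ τ_X ✓.
  U = {b, c}: f^{-1}(U) = {N, O} ∈ τ_X ✓.
Every preimage lies in τ_X, so f IS continuous.


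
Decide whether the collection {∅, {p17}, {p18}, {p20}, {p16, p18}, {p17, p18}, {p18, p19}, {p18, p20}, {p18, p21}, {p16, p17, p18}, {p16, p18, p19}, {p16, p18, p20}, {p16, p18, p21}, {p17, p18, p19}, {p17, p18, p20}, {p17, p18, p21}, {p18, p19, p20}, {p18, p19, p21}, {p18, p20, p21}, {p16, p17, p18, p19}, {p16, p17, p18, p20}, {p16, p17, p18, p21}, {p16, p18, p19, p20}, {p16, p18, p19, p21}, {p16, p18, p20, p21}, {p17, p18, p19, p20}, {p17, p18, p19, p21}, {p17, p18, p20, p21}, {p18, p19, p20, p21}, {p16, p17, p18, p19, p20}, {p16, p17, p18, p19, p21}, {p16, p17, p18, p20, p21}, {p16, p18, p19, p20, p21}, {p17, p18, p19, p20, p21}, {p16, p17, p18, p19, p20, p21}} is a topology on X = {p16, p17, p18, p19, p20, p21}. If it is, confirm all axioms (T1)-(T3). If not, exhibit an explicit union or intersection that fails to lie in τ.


τ is NOT a topology on X.

Axiom (T1): ∅ ∈ τ? Yes; X ∈ τ? Yes.
Axiom (T2/T3): check pairwise unions and intersections of members of τ.
Counterexample for (T2): {p17} ∪ {p20} = {p17, p20} ∉ τ. Therefore τ is NOT a topology.


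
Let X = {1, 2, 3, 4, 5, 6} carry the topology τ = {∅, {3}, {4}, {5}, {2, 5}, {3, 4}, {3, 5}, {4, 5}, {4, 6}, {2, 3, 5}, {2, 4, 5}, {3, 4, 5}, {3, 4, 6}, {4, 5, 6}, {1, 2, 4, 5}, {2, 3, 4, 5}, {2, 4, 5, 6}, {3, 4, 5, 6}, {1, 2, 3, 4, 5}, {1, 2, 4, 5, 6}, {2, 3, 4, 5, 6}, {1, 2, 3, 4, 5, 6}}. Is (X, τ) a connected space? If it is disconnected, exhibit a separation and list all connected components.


(X, τ) is disconnected; components = [{3}, {1, 2, 4, 5, 6}].

Find clopen sets (U ∈ τ with X ∖ U ∈ τ):
  U = ∅, X ∖ U = {1, 2, 3, 4, 5, 6} — both open, so U is clopen.
  U = {3}, X ∖ U = {1, 2, 4, 5, 6} — both open, so U is clopen.
  U = {1, 2, 4, 5, 6}, X ∖ U = {3} — both open, so U is clopen.
  U = {1, 2, 3, 4, 5, 6}, X ∖ U = ∅ — both open, so U is clopen.
Nontrivial clopen(s) exist: e.g. {1, 2, 4, 5, 6}. So (X, τ) is disconnected.
Compute connected components by grouping points that agree on all clopens:
  component: {3}
  component: {1, 2, 4, 5, 6}


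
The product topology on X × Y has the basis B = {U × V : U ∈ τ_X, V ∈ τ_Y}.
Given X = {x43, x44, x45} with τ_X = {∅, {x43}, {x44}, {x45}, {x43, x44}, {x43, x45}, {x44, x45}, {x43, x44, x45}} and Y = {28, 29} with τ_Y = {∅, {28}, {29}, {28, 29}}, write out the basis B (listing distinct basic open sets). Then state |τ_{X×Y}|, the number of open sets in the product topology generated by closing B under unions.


Basis B = {∅ × ∅, {x43} × {28}, {x43} × {29}, {x44} × {28}, {x44} × {29}, {x45} × {28}, {x45} × {29}, {x43} × {28, 29}, {x43, x44} × {28}, {x43, x45} × {28}, {x43, x44} × {29}, {x43, x45} × {29}, {x44} × {28, 29}, {x44, x45} × {28}, {x44, x45} × {29}, {x45} × {28, 29}, {x43, x44, x45} × {28}, {x43, x44, x45} × {29}, {x43, x44} × {28, 29}, {x43, x45} × {28, 29}, {x44, x45} × {28, 29}, {x43, x44, x45} × {28, 29}}; |τ_{X×Y}| = 64.

Enumerate products U × V with U ∈ τ_X, V ∈ τ_Y (deduplicated):
  ∅ × ∅ = {} (∅)
  {x43} × {28} = {(x43,28)}
  {x43} × {29} = {(x43,29)}
  {x44} × {28} = {(x44,28)}
  {x44} × {29} = {(x44,29)}
  {x45} × {28} = {(x45,28)}
  {x45} × {29} = {(x45,29)}
  {x43} × {28, 29} = {(x43,28), (x43,29)}
  {x43, x44} × {28} = {(x43,28), (x44,28)}
  {x43, x45} × {28} = {(x43,28), (x45,28)}
  {x43, x44} × {29} = {(x43,29), (x44,29)}
  {x43, x45} × {29} = {(x43,29), (x45,29)}
  {x44} × {28, 29} = {(x44,28), (x44,29)}
  {x44, x45} × {28} = {(x44,28), (x45,28)}
  {x44, x45} × {29} = {(x44,29), (x45,29)}
  {x45} × {28, 29} = {(x45,28), (x45,29)}
  {x43, x44, x45} × {28} = {(x43,28), (x44,28), (x45,28)}
  {x43, x44, x45} × {29} = {(x43,29), (x44,29), (x45,29)}
  {x43, x44} × {28, 29} = {(x43,28), (x43,29), (x44,28), (x44,29)}
  {x43, x45} × {28, 29} = {(x43,28), (x43,29), (x45,28), (x45,29)}
  {x44, x45} × {28, 29} = {(x44,28), (x44,29), (x45,28), (x45,29)}
  {x43, x44, x45} × {28, 29} = {(x43,28), (x43,29), (x44,28), (x44,29), (x45,28), (x45,29)}
These 22 distinct sets form the basis B.
Close under arbitrary unions to get τ_{X×Y}; counting gives |τ_{X×Y}| = 64.


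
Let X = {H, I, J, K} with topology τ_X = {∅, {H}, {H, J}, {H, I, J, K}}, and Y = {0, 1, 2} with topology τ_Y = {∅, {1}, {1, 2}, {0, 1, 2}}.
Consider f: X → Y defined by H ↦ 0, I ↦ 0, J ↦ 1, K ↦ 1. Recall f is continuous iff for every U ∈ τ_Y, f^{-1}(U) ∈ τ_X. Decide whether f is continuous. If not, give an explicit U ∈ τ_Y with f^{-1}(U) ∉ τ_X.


f is NOT continuous.

Compute f^{-1}(U) for each U ∈ τ_Y:
  U = ∅: f^{-1}(U) = ∅ ∈ τ_X ✓.
  U = {1}: f^{-1}(U) = {J, K} ∉ τ_X ✗.
  U = {1, 2}: f^{-1}(U) = {J, K} ∉ τ_X ✗.
  U = {0, 1, 2}: f^{-1}(U) = {H, I, J, K} ∈ τ_X ✓.
Found U = {1} with f^{-1}(U) = {J, K} not in τ_X. Therefore f is NOT continuous.


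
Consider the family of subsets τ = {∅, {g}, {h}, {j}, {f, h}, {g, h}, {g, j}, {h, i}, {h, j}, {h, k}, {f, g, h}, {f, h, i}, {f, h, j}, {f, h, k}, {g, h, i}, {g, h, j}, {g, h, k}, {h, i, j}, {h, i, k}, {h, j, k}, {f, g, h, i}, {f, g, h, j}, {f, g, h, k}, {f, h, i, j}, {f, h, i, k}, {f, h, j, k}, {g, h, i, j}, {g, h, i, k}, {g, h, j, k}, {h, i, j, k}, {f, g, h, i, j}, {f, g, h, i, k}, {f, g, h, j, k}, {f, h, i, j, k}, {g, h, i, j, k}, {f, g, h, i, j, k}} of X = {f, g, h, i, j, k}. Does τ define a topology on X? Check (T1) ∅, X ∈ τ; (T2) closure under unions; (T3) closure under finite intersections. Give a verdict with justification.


τ IS a topology on X.

Axiom (T1): ∅ ∈ τ? Yes; X ∈ τ? Yes.
Axiom (T2/T3): check pairwise unions and intersections of members of τ.
All pairwise intersections and unions checked — each lies in τ. Therefore τ satisfies (T1), (T2), (T3): it IS a topology on X.


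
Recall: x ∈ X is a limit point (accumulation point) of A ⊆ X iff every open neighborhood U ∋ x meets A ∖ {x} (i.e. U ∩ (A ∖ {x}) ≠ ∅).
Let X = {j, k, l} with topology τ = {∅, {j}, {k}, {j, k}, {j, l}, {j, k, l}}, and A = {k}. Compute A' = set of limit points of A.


A' = ∅

For each x ∈ X, list the open sets U ∈ τ with x ∈ U, then check whether U ∩ (A ∖ {x}) ≠ ∅ for every such U.
  x = j: open {j} ∋ x has {j} ∩ (A ∖ {j}) = ∅, so x is NOT a limit point.
  x = k: open {k} ∋ x has {k} ∩ (A ∖ {k}) = ∅, so x is NOT a limit point.
  x = l: open {j, l} ∋ x has {j, l} ∩ (A ∖ {l}) = ∅, so x is NOT a limit point.
Collecting: A' = ∅.


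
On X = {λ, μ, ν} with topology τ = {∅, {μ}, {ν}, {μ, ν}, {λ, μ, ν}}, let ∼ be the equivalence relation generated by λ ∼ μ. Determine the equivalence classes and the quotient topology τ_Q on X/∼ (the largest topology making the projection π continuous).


X/∼ = {[λ=μ], [ν]}; |τ_Q| = 3.

Equivalence classes: [λ=μ], [ν].
Quotient map π: X → X/∼ sends λ ↦ [λ=μ], μ ↦ [λ=μ], ν ↦ [ν].
For each subset V ⊆ X/∼, compute π^{-1}(V) ⊆ X and check whether π^{-1}(V) ∈ τ. V is open in τ_Q iff π^{-1}(V) ∈ τ.
  V = {}: π^{-1}(V) = ∅ ∈ τ ✓.
  V = {[λ=μ]}: π^{-1}(V) = {λ, μ} ∉ τ ✗.
  V = {[ν]}: π^{-1}(V) = {ν} ∈ τ ✓.
  V = {[λ=μ], [ν]}: π^{-1}(V) = {λ, μ, ν} ∈ τ ✓.
Open sets in the quotient: τ_Q = {{}, {[ν]}, {[λ=μ], [ν]}} (3 elements).


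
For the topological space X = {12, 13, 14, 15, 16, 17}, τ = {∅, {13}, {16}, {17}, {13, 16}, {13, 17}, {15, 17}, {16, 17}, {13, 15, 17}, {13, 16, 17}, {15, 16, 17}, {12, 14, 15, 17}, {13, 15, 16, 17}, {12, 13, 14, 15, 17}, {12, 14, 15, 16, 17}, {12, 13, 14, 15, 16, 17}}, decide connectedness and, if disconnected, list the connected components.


(X, τ) is disconnected; components = [{13}, {16}, {12, 14, 15, 17}].

Find clopen sets (U ∈ τ with X ∖ U ∈ τ):
  U = ∅, X ∖ U = {12, 13, 14, 15, 16, 17} — both open, so U is clopen.
  U = {13}, X ∖ U = {12, 14, 15, 16, 17} — both open, so U is clopen.
  U = {16}, X ∖ U = {12, 13, 14, 15, 17} — both open, so U is clopen.
  U = {13, 16}, X ∖ U = {12, 14, 15, 17} — both open, so U is clopen.
  U = {12, 14, 15, 17}, X ∖ U = {13, 16} — both open, so U is clopen.
  U = {12, 13, 14, 15, 17}, X ∖ U = {16} — both open, so U is clopen.
  U = {12, 14, 15, 16, 17}, X ∖ U = {13} — both open, so U is clopen.
  U = {12, 13, 14, 15, 16, 17}, X ∖ U = ∅ — both open, so U is clopen.
Nontrivial clopen(s) exist: e.g. {12, 14, 15, 17}. So (X, τ) is disconnected.
Compute connected components by grouping points that agree on all clopens:
  component: {13}
  component: {16}
  component: {12, 14, 15, 17}


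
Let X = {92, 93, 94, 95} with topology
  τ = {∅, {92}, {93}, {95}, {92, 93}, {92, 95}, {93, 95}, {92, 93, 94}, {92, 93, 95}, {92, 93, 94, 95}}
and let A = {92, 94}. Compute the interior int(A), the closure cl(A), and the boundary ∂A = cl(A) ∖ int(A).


int(A) = {92}, cl(A) = {92, 94}, ∂A = {94}.

Closed sets in (X, τ) are complements of opens:
  closed(X, τ) = {∅, {94}, {95}, {92, 94}, {93, 94}, {94, 95}, {92, 93, 94}, {92, 94, 95}, {93, 94, 95}, {92, 93, 94, 95}}.
int(A) = ⋃ {U ∈ τ : U ⊆ A}. Opens contained in A: ∅, {92}.
Taking the union of these: int(A) = {92}.
cl(A) = ⋂ {C closed : A ⊆ C}. Closed sets containing A: {92, 94}, {92, 93, 94}, {92, 94, 95}, {92, 93, 94, 95}.
Intersecting these: cl(A) = {92, 94}.
∂A = cl(A) ∖ int(A) = {92, 94} ∖ {92} = {94}.


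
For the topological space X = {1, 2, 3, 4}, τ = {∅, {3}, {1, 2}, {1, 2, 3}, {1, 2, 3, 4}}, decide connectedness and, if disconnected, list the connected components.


(X, τ) is connected.

Find clopen sets (U ∈ τ with X ∖ U ∈ τ):
  U = ∅, X ∖ U = {1, 2, 3, 4} — both open, so U is clopen.
  U = {1, 2, 3, 4}, X ∖ U = ∅ — both open, so U is clopen.
Only trivial clopens (∅ and X) exist, so (X, τ) is connected.
Compute connected components by grouping points that agree on all clopens:
  component: {1, 2, 3, 4}


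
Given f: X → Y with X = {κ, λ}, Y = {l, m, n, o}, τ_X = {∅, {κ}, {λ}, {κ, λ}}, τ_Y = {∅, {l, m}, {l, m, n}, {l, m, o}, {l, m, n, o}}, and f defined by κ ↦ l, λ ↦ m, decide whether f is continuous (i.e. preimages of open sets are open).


f IS continuous.

Compute f^{-1}(U) for each U ∈ τ_Y:
  U = ∅: f^{-1}(U) = ∅ ∈ τ_X ✓.
  U = {l, m}: f^{-1}(U) = {κ, λ} ∈ τ_X ✓.
  U = {l, m, n}: f^{-1}(U) = {κ, λ} ∈ τ_X ✓.
  U = {l, m, o}: f^{-1}(U) = {κ, λ} ∈ τ_X ✓.
  U = {l, m, n, o}: f^{-1}(U) = {κ, λ} ∈ τ_X ✓.
Every preimage lies in τ_X, so f IS continuous.


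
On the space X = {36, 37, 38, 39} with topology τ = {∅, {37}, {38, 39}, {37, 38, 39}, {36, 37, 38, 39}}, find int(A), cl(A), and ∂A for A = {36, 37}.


int(A) = {37}, cl(A) = {36, 37}, ∂A = {36}.

Closed sets in (X, τ) are complements of opens:
  closed(X, τ) = {∅, {36}, {36, 37}, {36, 38, 39}, {36, 37, 38, 39}}.
int(A) = ⋃ {U ∈ τ : U ⊆ A}. Opens contained in A: ∅, {37}.
Taking the union of these: int(A) = {37}.
cl(A) = ⋂ {C closed : A ⊆ C}. Closed sets containing A: {36, 37}, {36, 37, 38, 39}.
Intersecting these: cl(A) = {36, 37}.
∂A = cl(A) ∖ int(A) = {36, 37} ∖ {37} = {36}.


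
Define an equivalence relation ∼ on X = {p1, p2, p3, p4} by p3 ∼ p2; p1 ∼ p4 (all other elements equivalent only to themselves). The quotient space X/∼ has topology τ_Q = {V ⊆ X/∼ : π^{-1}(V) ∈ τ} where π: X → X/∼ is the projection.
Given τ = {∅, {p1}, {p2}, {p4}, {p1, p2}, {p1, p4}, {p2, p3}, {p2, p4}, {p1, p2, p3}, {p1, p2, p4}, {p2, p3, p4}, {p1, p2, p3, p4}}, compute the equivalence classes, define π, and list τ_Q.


X/∼ = {[p1=p4], [p2=p3]}; |τ_Q| = 4.

Equivalence classes: [p1=p4], [p2=p3].
Quotient map π: X → X/∼ sends p1 ↦ [p1=p4], p2 ↦ [p2=p3], p3 ↦ [p2=p3], p4 ↦ [p1=p4].
For each subset V ⊆ X/∼, compute π^{-1}(V) ⊆ X and check whether π^{-1}(V) ∈ τ. V is open in τ_Q iff π^{-1}(V) ∈ τ.
  V = {}: π^{-1}(V) = ∅ ∈ τ ✓.
  V = {[p1=p4]}: π^{-1}(V) = {p1, p4} ∈ τ ✓.
  V = {[p2=p3]}: π^{-1}(V) = {p2, p3} ∈ τ ✓.
  V = {[p1=p4], [p2=p3]}: π^{-1}(V) = {p1, p2, p3, p4} ∈ τ ✓.
Open sets in the quotient: τ_Q = {{}, {[p1=p4]}, {[p2=p3]}, {[p1=p4], [p2=p3]}} (4 elements).


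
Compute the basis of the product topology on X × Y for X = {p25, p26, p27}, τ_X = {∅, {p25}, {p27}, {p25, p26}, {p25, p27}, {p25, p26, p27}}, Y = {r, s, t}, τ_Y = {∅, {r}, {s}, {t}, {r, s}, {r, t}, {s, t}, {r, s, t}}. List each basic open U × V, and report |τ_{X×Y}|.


Basis B = {∅ × ∅, {p25} × {r}, {p25} × {s}, {p25} × {t}, {p27} × {r}, {p27} × {s}, {p27} × {t}, {p25} × {r, s}, {p25} × {r, t}, {p25, p26} × {r}, {p25, p27} × {r}, {p25} × {s, t}, {p25, p26} × {s}, {p25, p27} × {s}, {p25, p26} × {t}, {p25, p27} × {t}, {p27} × {r, s}, {p27} × {r, t}, {p27} × {s, t}, {p25} × {r, s, t}, {p25, p26, p27} × {r}, {p25, p26, p27} × {s}, {p25, p26, p27} × {t}, {p27} × {r, s, t}, {p25, p26} × {r, s}, {p25, p27} × {r, s}, {p25, p26} × {r, t}, {p25, p27} × {r, t}, {p25, p26} × {s, t}, {p25, p27} × {s, t}, {p25, p26} × {r, s, t}, {p25, p27} × {r, s, t}, {p25, p26, p27} × {r, s}, {p25, p26, p27} × {r, t}, {p25, p26, p27} × {s, t}, {p25, p26, p27} × {r, s, t}}; |τ_{X×Y}| = 216.

Enumerate products U × V with U ∈ τ_X, V ∈ τ_Y (deduplicated):
  ∅ × ∅ = {} (∅)
  {p25} × {r} = {(p25,r)}
  {p25} × {s} = {(p25,s)}
  {p25} × {t} = {(p25,t)}
  {p27} × {r} = {(p27,r)}
  {p27} × {s} = {(p27,s)}
  {p27} × {t} = {(p27,t)}
  {p25} × {r, s} = {(p25,r), (p25,s)}
  {p25} × {r, t} = {(p25,r), (p25,t)}
  {p25, p26} × {r} = {(p25,r), (p26,r)}
  {p25, p27} × {r} = {(p25,r), (p27,r)}
  {p25} × {s, t} = {(p25,s), (p25,t)}
  {p25, p26} × {s} = {(p25,s), (p26,s)}
  {p25, p27} × {s} = {(p25,s), (p27,s)}
  {p25, p26} × {t} = {(p25,t), (p26,t)}
  {p25, p27} × {t} = {(p25,t), (p27,t)}
  {p27} × {r, s} = {(p27,r), (p27,s)}
  {p27} × {r, t} = {(p27,r), (p27,t)}
  {p27} × {s, t} = {(p27,s), (p27,t)}
  {p25} × {r, s, t} = {(p25,r), (p25,s), (p25,t)}
  {p25, p26, p27} × {r} = {(p25,r), (p26,r), (p27,r)}
  {p25, p26, p27} × {s} = {(p25,s), (p26,s), (p27,s)}
  {p25, p26, p27} × {t} = {(p25,t), (p26,t), (p27,t)}
  {p27} × {r, s, t} = {(p27,r), (p27,s), (p27,t)}
  {p25, p26} × {r, s} = {(p25,r), (p25,s), (p26,r), (p26,s)}
  {p25, p27} × {r, s} = {(p25,r), (p25,s), (p27,r), (p27,s)}
  {p25, p26} × {r, t} = {(p25,r), (p25,t), (p26,r), (p26,t)}
  {p25, p27} × {r, t} = {(p25,r), (p25,t), (p27,r), (p27,t)}
  {p25, p26} × {s, t} = {(p25,s), (p25,t), (p26,s), (p26,t)}
  {p25, p27} × {s, t} = {(p25,s), (p25,t), (p27,s), (p27,t)}
  {p25, p26} × {r, s, t} = {(p25,r), (p25,s), (p25,t), (p26,r), (p26,s), (p26,t)}
  {p25, p27} × {r, s, t} = {(p25,r), (p25,s), (p25,t), (p27,r), (p27,s), (p27,t)}
  {p25, p26, p27} × {r, s} = {(p25,r), (p25,s), (p26,r), (p26,s), (p27,r), (p27,s)}
  {p25, p26, p27} × {r, t} = {(p25,r), (p25,t), (p26,r), (p26,t), (p27,r), (p27,t)}
  {p25, p26, p27} × {s, t} = {(p25,s), (p25,t), (p26,s), (p26,t), (p27,s), (p27,t)}
  {p25, p26, p27} × {r, s, t} = {(p25,r), (p25,s), (p25,t), (p26,r), (p26,s), (p26,t), (p27,r), (p27,s), (p27,t)}
These 36 distinct sets form the basis B.
Close under arbitrary unions to get τ_{X×Y}; counting gives |τ_{X×Y}| = 216.


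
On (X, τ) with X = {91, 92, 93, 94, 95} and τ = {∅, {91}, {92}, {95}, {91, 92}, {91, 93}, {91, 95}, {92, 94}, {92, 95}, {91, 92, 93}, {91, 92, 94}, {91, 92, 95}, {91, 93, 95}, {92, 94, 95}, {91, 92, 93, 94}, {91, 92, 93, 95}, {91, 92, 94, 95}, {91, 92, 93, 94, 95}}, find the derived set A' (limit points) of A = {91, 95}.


A' = {93}

For each x ∈ X, list the open sets U ∈ τ with x ∈ U, then check whether U ∩ (A ∖ {x}) ≠ ∅ for every such U.
  x = 91: open {91} ∋ x has {91} ∩ (A ∖ {91}) = ∅, so x is NOT a limit point.
  x = 92: open {92} ∋ x has {92} ∩ (A ∖ {92}) = ∅, so x is NOT a limit point.
  x = 93: opens ∋ x are {91, 93}, {91, 92, 93}, {91, 93, 95}, {91, 92, 93, 94}, {91, 92, 93, 95}, {91, 92, 93, 94, 95}; each meets A ∖ {93}, so x IS a limit point.
  x = 94: open {92, 94} ∋ x has {92, 94} ∩ (A ∖ {94}) = ∅, so x is NOT a limit point.
  x = 95: open {95} ∋ x has {95} ∩ (A ∖ {95}) = ∅, so x is NOT a limit point.
Collecting: A' = {93}.


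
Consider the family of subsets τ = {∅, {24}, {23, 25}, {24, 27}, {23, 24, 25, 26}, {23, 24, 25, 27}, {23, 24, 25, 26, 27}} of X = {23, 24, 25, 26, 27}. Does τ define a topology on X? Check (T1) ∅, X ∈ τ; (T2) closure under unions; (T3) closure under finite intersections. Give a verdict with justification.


τ is NOT a topology on X.

Axiom (T1): ∅ ∈ τ? Yes; X ∈ τ? Yes.
Axiom (T2/T3): check pairwise unions and intersections of members of τ.
Counterexample for (T2): {24} ∪ {23, 25} = {23, 24, 25} ∉ τ. Therefore τ is NOT a topology.


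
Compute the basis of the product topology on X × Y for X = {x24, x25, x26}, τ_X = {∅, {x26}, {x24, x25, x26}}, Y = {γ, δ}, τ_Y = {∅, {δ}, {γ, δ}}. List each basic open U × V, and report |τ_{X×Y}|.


Basis B = {∅ × ∅, {x26} × {δ}, {x26} × {γ, δ}, {x24, x25, x26} × {δ}, {x24, x25, x26} × {γ, δ}}; |τ_{X×Y}| = 6.

Enumerate products U × V with U ∈ τ_X, V ∈ τ_Y (deduplicated):
  ∅ × ∅ = {} (∅)
  {x26} × {δ} = {(x26,δ)}
  {x26} × {γ, δ} = {(x26,γ), (x26,δ)}
  {x24, x25, x26} × {δ} = {(x24,δ), (x25,δ), (x26,δ)}
  {x24, x25, x26} × {γ, δ} = {(x24,γ), (x24,δ), (x25,γ), (x25,δ), (x26,γ), (x26,δ)}
These 5 distinct sets form the basis B.
Close under arbitrary unions to get τ_{X×Y}; counting gives |τ_{X×Y}| = 6.


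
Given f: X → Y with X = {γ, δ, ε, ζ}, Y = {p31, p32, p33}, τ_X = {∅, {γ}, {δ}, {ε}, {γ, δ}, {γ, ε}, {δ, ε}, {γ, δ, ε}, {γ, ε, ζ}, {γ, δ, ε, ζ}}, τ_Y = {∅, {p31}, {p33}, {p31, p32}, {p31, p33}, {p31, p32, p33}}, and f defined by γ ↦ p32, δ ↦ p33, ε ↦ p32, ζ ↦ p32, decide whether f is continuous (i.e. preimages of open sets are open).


f IS continuous.

Compute f^{-1}(U) for each U ∈ τ_Y:
  U = ∅: f^{-1}(U) = ∅ ∈ τ_X ✓.
  U = {p31}: f^{-1}(U) = ∅ ∈ τ_X ✓.
  U = {p33}: f^{-1}(U) = {δ} ∈ τ_X ✓.
  U = {p31, p32}: f^{-1}(U) = {γ, ε, ζ} ∈ τ_X ✓.
  U = {p31, p33}: f^{-1}(U) = {δ} ∈ τ_X ✓.
  U = {p31, p32, p33}: f^{-1}(U) = {γ, δ, ε, ζ} ∈ τ_X ✓.
Every preimage lies in τ_X, so f IS continuous.


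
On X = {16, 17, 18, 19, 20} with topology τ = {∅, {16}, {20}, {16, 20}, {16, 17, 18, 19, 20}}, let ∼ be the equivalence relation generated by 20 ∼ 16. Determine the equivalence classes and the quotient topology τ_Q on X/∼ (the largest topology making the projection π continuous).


X/∼ = {[16=20], [17], [18], [19]}; |τ_Q| = 3.

Equivalence classes: [16=20], [17], [18], [19].
Quotient map π: X → X/∼ sends 16 ↦ [16=20], 17 ↦ [17], 18 ↦ [18], 19 ↦ [19], 20 ↦ [16=20].
For each subset V ⊆ X/∼, compute π^{-1}(V) ⊆ X and check whether π^{-1}(V) ∈ τ. V is open in τ_Q iff π^{-1}(V) ∈ τ.
  V = {}: π^{-1}(V) = ∅ ∈ τ ✓.
  V = {[16=20]}: π^{-1}(V) = {16, 20} ∈ τ ✓.
  V = {[17]}: π^{-1}(V) = {17} ∉ τ ✗.
  V = {[16=20], [17]}: π^{-1}(V) = {16, 17, 20} ∉ τ ✗.
  V = {[18]}: π^{-1}(V) = {18} ∉ τ ✗.
  V = {[16=20], [18]}: π^{-1}(V) = {16, 18, 20} ∉ τ ✗.
  V = {[17], [18]}: π^{-1}(V) = {17, 18} ∉ τ ✗.
  V = {[16=20], [17], [18]}: π^{-1}(V) = {16, 17, 18, 20} ∉ τ ✗.
  V = {[19]}: π^{-1}(V) = {19} ∉ τ ✗.
  V = {[16=20], [19]}: π^{-1}(V) = {16, 19, 20} ∉ τ ✗.
  V = {[17], [19]}: π^{-1}(V) = {17, 19} ∉ τ ✗.
  V = {[16=20], [17], [19]}: π^{-1}(V) = {16, 17, 19, 20} ∉ τ ✗.
  V = {[18], [19]}: π^{-1}(V) = {18, 19} ∉ τ ✗.
  V = {[16=20], [18], [19]}: π^{-1}(V) = {16, 18, 19, 20} ∉ τ ✗.
  V = {[17], [18], [19]}: π^{-1}(V) = {17, 18, 19} ∉ τ ✗.
  V = {[16=20], [17], [18], [19]}: π^{-1}(V) = {16, 17, 18, 19, 20} ∈ τ ✓.
Open sets in the quotient: τ_Q = {{}, {[16=20]}, {[16=20], [17], [18], [19]}} (3 elements).


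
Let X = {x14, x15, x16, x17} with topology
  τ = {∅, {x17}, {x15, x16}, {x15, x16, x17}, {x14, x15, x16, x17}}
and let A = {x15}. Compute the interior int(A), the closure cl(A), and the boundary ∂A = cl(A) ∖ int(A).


int(A) = ∅, cl(A) = {x14, x15, x16}, ∂A = {x14, x15, x16}.

Closed sets in (X, τ) are complements of opens:
  closed(X, τ) = {∅, {x14}, {x14, x17}, {x14, x15, x16}, {x14, x15, x16, x17}}.
int(A) = ⋃ {U ∈ τ : U ⊆ A}. Opens contained in A: ∅.
Taking the union of these: int(A) = ∅.
cl(A) = ⋂ {C closed : A ⊆ C}. Closed sets containing A: {x14, x15, x16}, {x14, x15, x16, x17}.
Intersecting these: cl(A) = {x14, x15, x16}.
∂A = cl(A) ∖ int(A) = {x14, x15, x16} ∖ ∅ = {x14, x15, x16}.


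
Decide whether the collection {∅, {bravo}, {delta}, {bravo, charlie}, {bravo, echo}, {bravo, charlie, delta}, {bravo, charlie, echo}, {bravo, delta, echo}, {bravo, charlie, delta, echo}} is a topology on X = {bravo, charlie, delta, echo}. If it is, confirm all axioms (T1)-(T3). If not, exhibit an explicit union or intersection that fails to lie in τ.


τ is NOT a topology on X.

Axiom (T1): ∅ ∈ τ? Yes; X ∈ τ? Yes.
Axiom (T2/T3): check pairwise unions and intersections of members of τ.
Counterexample for (T2): {bravo} ∪ {delta} = {bravo, delta} ∉ τ. Therefore τ is NOT a topology.


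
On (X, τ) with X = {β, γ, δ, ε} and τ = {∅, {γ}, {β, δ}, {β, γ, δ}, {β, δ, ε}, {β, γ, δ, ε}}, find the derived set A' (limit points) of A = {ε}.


A' = ∅

For each x ∈ X, list the open sets U ∈ τ with x ∈ U, then check whether U ∩ (A ∖ {x}) ≠ ∅ for every such U.
  x = β: open {β, δ} ∋ x has {β, δ} ∩ (A ∖ {β}) = ∅, so x is NOT a limit point.
  x = γ: open {γ} ∋ x has {γ} ∩ (A ∖ {γ}) = ∅, so x is NOT a limit point.
  x = δ: open {β, δ} ∋ x has {β, δ} ∩ (A ∖ {δ}) = ∅, so x is NOT a limit point.
  x = ε: open {β, δ, ε} ∋ x has {β, δ, ε} ∩ (A ∖ {ε}) = ∅, so x is NOT a limit point.
Collecting: A' = ∅.


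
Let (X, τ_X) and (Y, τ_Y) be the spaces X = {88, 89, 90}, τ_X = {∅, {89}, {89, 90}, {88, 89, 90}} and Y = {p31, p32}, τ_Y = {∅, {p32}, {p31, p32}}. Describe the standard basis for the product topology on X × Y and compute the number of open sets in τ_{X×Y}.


Basis B = {∅ × ∅, {89} × {p32}, {89} × {p31, p32}, {89, 90} × {p32}, {88, 89, 90} × {p32}, {89, 90} × {p31, p32}, {88, 89, 90} × {p31, p32}}; |τ_{X×Y}| = 10.

Enumerate products U × V with U ∈ τ_X, V ∈ τ_Y (deduplicated):
  ∅ × ∅ = {} (∅)
  {89} × {p32} = {(89,p32)}
  {89} × {p31, p32} = {(89,p31), (89,p32)}
  {89, 90} × {p32} = {(89,p32), (90,p32)}
  {88, 89, 90} × {p32} = {(88,p32), (89,p32), (90,p32)}
  {89, 90} × {p31, p32} = {(89,p31), (89,p32), (90,p31), (90,p32)}
  {88, 89, 90} × {p31, p32} = {(88,p31), (88,p32), (89,p31), (89,p32), (90,p31), (90,p32)}
These 7 distinct sets form the basis B.
Close under arbitrary unions to get τ_{X×Y}; counting gives |τ_{X×Y}| = 10.


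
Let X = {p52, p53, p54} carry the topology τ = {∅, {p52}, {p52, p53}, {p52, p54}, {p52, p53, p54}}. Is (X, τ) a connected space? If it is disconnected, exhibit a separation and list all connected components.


(X, τ) is connected.

Find clopen sets (U ∈ τ with X ∖ U ∈ τ):
  U = ∅, X ∖ U = {p52, p53, p54} — both open, so U is clopen.
  U = {p52, p53, p54}, X ∖ U = ∅ — both open, so U is clopen.
Only trivial clopens (∅ and X) exist, so (X, τ) is connected.
Compute connected components by grouping points that agree on all clopens:
  component: {p52, p53, p54}


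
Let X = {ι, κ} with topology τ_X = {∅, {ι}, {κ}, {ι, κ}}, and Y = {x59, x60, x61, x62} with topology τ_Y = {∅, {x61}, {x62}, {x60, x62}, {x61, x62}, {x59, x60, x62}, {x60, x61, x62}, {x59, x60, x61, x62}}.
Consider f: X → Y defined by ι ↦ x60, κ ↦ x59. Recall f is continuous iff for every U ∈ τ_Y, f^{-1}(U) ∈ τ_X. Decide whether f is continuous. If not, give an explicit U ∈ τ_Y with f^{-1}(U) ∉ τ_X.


f IS continuous.

Compute f^{-1}(U) for each U ∈ τ_Y:
  U = ∅: f^{-1}(U) = ∅ ∈ τ_X ✓.
  U = {x61}: f^{-1}(U) = ∅ ∈ τ_X ✓.
  U = {x62}: f^{-1}(U) = ∅ ∈ τ_X ✓.
  U = {x60, x62}: f^{-1}(U) = {ι} ∈ τ_X ✓.
  U = {x61, x62}: f^{-1}(U) = ∅ ∈ τ_X ✓.
  U = {x59, x60, x62}: f^{-1}(U) = {ι, κ} ∈ τ_X ✓.
  U = {x60, x61, x62}: f^{-1}(U) = {ι} ∈ τ_X ✓.
  U = {x59, x60, x61, x62}: f^{-1}(U) = {ι, κ} ∈ τ_X ✓.
Every preimage lies in τ_X, so f IS continuous.


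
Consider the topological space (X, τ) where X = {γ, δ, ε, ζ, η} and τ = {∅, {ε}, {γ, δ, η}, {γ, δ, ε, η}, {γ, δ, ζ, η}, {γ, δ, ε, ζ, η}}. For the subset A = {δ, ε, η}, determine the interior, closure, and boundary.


int(A) = {ε}, cl(A) = {γ, δ, ε, ζ, η}, ∂A = {γ, δ, ζ, η}.

Closed sets in (X, τ) are complements of opens:
  closed(X, τ) = {∅, {ε}, {ζ}, {ε, ζ}, {γ, δ, ζ, η}, {γ, δ, ε, ζ, η}}.
int(A) = ⋃ {U ∈ τ : U ⊆ A}. Opens contained in A: ∅, {ε}.
Taking the union of these: int(A) = {ε}.
cl(A) = ⋂ {C closed : A ⊆ C}. Closed sets containing A: {γ, δ, ε, ζ, η}.
Intersecting these: cl(A) = {γ, δ, ε, ζ, η}.
∂A = cl(A) ∖ int(A) = {γ, δ, ε, ζ, η} ∖ {ε} = {γ, δ, ζ, η}.


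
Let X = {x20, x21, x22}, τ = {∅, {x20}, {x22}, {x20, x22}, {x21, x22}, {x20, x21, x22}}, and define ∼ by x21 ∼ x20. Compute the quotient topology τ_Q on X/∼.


X/∼ = {[x20=x21], [x22]}; |τ_Q| = 3.

Equivalence classes: [x20=x21], [x22].
Quotient map π: X → X/∼ sends x20 ↦ [x20=x21], x21 ↦ [x20=x21], x22 ↦ [x22].
For each subset V ⊆ X/∼, compute π^{-1}(V) ⊆ X and check whether π^{-1}(V) ∈ τ. V is open in τ_Q iff π^{-1}(V) ∈ τ.
  V = {}: π^{-1}(V) = ∅ ∈ τ ✓.
  V = {[x20=x21]}: π^{-1}(V) = {x20, x21} ∉ τ ✗.
  V = {[x22]}: π^{-1}(V) = {x22} ∈ τ ✓.
  V = {[x20=x21], [x22]}: π^{-1}(V) = {x20, x21, x22} ∈ τ ✓.
Open sets in the quotient: τ_Q = {{}, {[x22]}, {[x20=x21], [x22]}} (3 elements).


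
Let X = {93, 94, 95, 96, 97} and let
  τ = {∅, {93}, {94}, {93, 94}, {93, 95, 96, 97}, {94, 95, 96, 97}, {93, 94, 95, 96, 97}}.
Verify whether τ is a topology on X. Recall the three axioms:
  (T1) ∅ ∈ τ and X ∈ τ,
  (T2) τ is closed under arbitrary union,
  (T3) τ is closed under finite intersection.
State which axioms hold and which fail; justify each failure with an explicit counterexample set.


τ is NOT a topology on X.

Axiom (T1): ∅ ∈ τ? Yes; X ∈ τ? Yes.
Axiom (T2/T3): check pairwise unions and intersections of members of τ.
Counterexample for (T3): {93, 95, 96, 97} ∩ {94, 95, 96, 97} = {95, 96, 97} ∉ τ. Therefore τ is NOT a topology.


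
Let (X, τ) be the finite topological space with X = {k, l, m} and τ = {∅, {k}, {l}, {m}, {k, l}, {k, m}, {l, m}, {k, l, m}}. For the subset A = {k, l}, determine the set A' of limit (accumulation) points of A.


A' = ∅

For each x ∈ X, list the open sets U ∈ τ with x ∈ U, then check whether U ∩ (A ∖ {x}) ≠ ∅ for every such U.
  x = k: open {k} ∋ x has {k} ∩ (A ∖ {k}) = ∅, so x is NOT a limit point.
  x = l: open {l} ∋ x has {l} ∩ (A ∖ {l}) = ∅, so x is NOT a limit point.
  x = m: open {m} ∋ x has {m} ∩ (A ∖ {m}) = ∅, so x is NOT a limit point.
Collecting: A' = ∅.


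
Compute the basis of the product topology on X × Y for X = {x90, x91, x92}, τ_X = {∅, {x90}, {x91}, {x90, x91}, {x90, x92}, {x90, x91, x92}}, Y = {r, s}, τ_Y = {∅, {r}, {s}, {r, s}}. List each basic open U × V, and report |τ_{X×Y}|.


Basis B = {∅ × ∅, {x90} × {r}, {x90} × {s}, {x91} × {r}, {x91} × {s}, {x90} × {r, s}, {x90, x91} × {r}, {x90, x92} × {r}, {x90, x91} × {s}, {x90, x92} × {s}, {x91} × {r, s}, {x90, x91, x92} × {r}, {x90, x91, x92} × {s}, {x90, x91} × {r, s}, {x90, x92} × {r, s}, {x90, x91, x92} × {r, s}}; |τ_{X×Y}| = 36.

Enumerate products U × V with U ∈ τ_X, V ∈ τ_Y (deduplicated):
  ∅ × ∅ = {} (∅)
  {x90} × {r} = {(x90,r)}
  {x90} × {s} = {(x90,s)}
  {x91} × {r} = {(x91,r)}
  {x91} × {s} = {(x91,s)}
  {x90} × {r, s} = {(x90,r), (x90,s)}
  {x90, x91} × {r} = {(x90,r), (x91,r)}
  {x90, x92} × {r} = {(x90,r), (x92,r)}
  {x90, x91} × {s} = {(x90,s), (x91,s)}
  {x90, x92} × {s} = {(x90,s), (x92,s)}
  {x91} × {r, s} = {(x91,r), (x91,s)}
  {x90, x91, x92} × {r} = {(x90,r), (x91,r), (x92,r)}
  {x90, x91, x92} × {s} = {(x90,s), (x91,s), (x92,s)}
  {x90, x91} × {r, s} = {(x90,r), (x90,s), (x91,r), (x91,s)}
  {x90, x92} × {r, s} = {(x90,r), (x90,s), (x92,r), (x92,s)}
  {x90, x91, x92} × {r, s} = {(x90,r), (x90,s), (x91,r), (x91,s), (x92,r), (x92,s)}
These 16 distinct sets form the basis B.
Close under arbitrary unions to get τ_{X×Y}; counting gives |τ_{X×Y}| = 36.


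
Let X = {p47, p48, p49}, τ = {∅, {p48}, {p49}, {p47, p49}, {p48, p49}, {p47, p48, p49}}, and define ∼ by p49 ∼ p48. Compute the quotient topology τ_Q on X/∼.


X/∼ = {[p47], [p48=p49]}; |τ_Q| = 3.

Equivalence classes: [p47], [p48=p49].
Quotient map π: X → X/∼ sends p47 ↦ [p47], p48 ↦ [p48=p49], p49 ↦ [p48=p49].
For each subset V ⊆ X/∼, compute π^{-1}(V) ⊆ X and check whether π^{-1}(V) ∈ τ. V is open in τ_Q iff π^{-1}(V) ∈ τ.
  V = {}: π^{-1}(V) = ∅ ∈ τ ✓.
  V = {[p47]}: π^{-1}(V) = {p47} ∉ τ ✗.
  V = {[p48=p49]}: π^{-1}(V) = {p48, p49} ∈ τ ✓.
  V = {[p47], [p48=p49]}: π^{-1}(V) = {p47, p48, p49} ∈ τ ✓.
Open sets in the quotient: τ_Q = {{}, {[p48=p49]}, {[p47], [p48=p49]}} (3 elements).


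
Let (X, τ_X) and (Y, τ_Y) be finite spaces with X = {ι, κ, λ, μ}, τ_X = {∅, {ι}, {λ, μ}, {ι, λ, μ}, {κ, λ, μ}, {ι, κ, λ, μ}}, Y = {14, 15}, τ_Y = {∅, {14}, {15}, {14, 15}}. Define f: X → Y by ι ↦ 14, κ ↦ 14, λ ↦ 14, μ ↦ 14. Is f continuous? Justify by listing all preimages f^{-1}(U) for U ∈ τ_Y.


f IS continuous.

Compute f^{-1}(U) for each U ∈ τ_Y:
  U = ∅: f^{-1}(U) = ∅ ∈ τ_X ✓.
  U = {14}: f^{-1}(U) = {ι, κ, λ, μ} ∈ τ_X ✓.
  U = {15}: f^{-1}(U) = ∅ ∈ τ_X ✓.
  U = {14, 15}: f^{-1}(U) = {ι, κ, λ, μ} ∈ τ_X ✓.
Every preimage lies in τ_X, so f IS continuous.


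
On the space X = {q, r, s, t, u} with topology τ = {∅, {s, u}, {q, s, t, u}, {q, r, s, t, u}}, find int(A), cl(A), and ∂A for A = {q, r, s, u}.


int(A) = {s, u}, cl(A) = {q, r, s, t, u}, ∂A = {q, r, t}.

Closed sets in (X, τ) are complements of opens:
  closed(X, τ) = {∅, {r}, {q, r, t}, {q, r, s, t, u}}.
int(A) = ⋃ {U ∈ τ : U ⊆ A}. Opens contained in A: ∅, {s, u}.
Taking the union of these: int(A) = {s, u}.
cl(A) = ⋂ {C closed : A ⊆ C}. Closed sets containing A: {q, r, s, t, u}.
Intersecting these: cl(A) = {q, r, s, t, u}.
∂A = cl(A) ∖ int(A) = {q, r, s, t, u} ∖ {s, u} = {q, r, t}.


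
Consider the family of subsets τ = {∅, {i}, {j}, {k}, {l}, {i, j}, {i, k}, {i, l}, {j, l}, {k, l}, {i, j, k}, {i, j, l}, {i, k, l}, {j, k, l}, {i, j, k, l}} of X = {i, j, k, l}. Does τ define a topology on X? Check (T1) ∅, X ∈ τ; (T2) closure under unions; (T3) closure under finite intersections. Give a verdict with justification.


τ is NOT a topology on X.

Axiom (T1): ∅ ∈ τ? Yes; X ∈ τ? Yes.
Axiom (T2/T3): check pairwise unions and intersections of members of τ.
Counterexample for (T2): {j} ∪ {k} = {j, k} ∉ τ. Therefore τ is NOT a topology.


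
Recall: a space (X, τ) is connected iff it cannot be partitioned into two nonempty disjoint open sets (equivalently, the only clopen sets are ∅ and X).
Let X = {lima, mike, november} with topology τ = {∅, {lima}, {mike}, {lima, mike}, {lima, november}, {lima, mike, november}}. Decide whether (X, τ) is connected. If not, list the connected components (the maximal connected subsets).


(X, τ) is disconnected; components = [{mike}, {lima, november}].

Find clopen sets (U ∈ τ with X ∖ U ∈ τ):
  U = ∅, X ∖ U = {lima, mike, november} — both open, so U is clopen.
  U = {mike}, X ∖ U = {lima, november} — both open, so U is clopen.
  U = {lima, november}, X ∖ U = {mike} — both open, so U is clopen.
  U = {lima, mike, november}, X ∖ U = ∅ — both open, so U is clopen.
Nontrivial clopen(s) exist: e.g. {mike}. So (X, τ) is disconnected.
Compute connected components by grouping points that agree on all clopens:
  component: {mike}
  component: {lima, november}


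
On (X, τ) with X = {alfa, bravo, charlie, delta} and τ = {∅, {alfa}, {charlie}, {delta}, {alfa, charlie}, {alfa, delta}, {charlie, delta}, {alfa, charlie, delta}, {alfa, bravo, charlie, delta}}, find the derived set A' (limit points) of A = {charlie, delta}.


A' = {bravo}

For each x ∈ X, list the open sets U ∈ τ with x ∈ U, then check whether U ∩ (A ∖ {x}) ≠ ∅ for every such U.
  x = alfa: open {alfa} ∋ x has {alfa} ∩ (A ∖ {alfa}) = ∅, so x is NOT a limit point.
  x = bravo: opens ∋ x are {alfa, bravo, charlie, delta}; each meets A ∖ {bravo}, so x IS a limit point.
  x = charlie: open {charlie} ∋ x has {charlie} ∩ (A ∖ {charlie}) = ∅, so x is NOT a limit point.
  x = delta: open {delta} ∋ x has {delta} ∩ (A ∖ {delta}) = ∅, so x is NOT a limit point.
Collecting: A' = {bravo}.


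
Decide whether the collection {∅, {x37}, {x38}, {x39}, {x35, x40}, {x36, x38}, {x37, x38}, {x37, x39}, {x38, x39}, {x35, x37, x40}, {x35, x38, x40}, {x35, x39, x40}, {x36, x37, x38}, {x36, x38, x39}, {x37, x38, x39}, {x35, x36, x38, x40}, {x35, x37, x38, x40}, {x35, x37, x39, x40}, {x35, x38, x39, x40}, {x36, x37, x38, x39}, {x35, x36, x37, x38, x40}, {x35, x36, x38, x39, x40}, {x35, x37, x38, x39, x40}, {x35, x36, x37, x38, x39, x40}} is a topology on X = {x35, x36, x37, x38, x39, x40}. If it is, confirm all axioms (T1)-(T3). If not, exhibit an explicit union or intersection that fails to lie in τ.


τ IS a topology on X.

Axiom (T1): ∅ ∈ τ? Yes; X ∈ τ? Yes.
Axiom (T2/T3): check pairwise unions and intersections of members of τ.
All pairwise intersections and unions checked — each lies in τ. Therefore τ satisfies (T1), (T2), (T3): it IS a topology on X.


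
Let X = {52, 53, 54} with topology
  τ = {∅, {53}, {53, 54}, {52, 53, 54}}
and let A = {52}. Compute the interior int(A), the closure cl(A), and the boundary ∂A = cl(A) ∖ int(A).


int(A) = ∅, cl(A) = {52}, ∂A = {52}.

Closed sets in (X, τ) are complements of opens:
  closed(X, τ) = {∅, {52}, {52, 54}, {52, 53, 54}}.
int(A) = ⋃ {U ∈ τ : U ⊆ A}. Opens contained in A: ∅.
Taking the union of these: int(A) = ∅.
cl(A) = ⋂ {C closed : A ⊆ C}. Closed sets containing A: {52}, {52, 54}, {52, 53, 54}.
Intersecting these: cl(A) = {52}.
∂A = cl(A) ∖ int(A) = {52} ∖ ∅ = {52}.


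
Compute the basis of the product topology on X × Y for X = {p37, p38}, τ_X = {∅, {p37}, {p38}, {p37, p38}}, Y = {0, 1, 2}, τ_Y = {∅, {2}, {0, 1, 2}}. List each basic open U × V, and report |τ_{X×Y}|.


Basis B = {∅ × ∅, {p37} × {2}, {p38} × {2}, {p37, p38} × {2}, {p37} × {0, 1, 2}, {p38} × {0, 1, 2}, {p37, p38} × {0, 1, 2}}; |τ_{X×Y}| = 9.

Enumerate products U × V with U ∈ τ_X, V ∈ τ_Y (deduplicated):
  ∅ × ∅ = {} (∅)
  {p37} × {2} = {(p37,2)}
  {p38} × {2} = {(p38,2)}
  {p37, p38} × {2} = {(p37,2), (p38,2)}
  {p37} × {0, 1, 2} = {(p37,0), (p37,1), (p37,2)}
  {p38} × {0, 1, 2} = {(p38,0), (p38,1), (p38,2)}
  {p37, p38} × {0, 1, 2} = {(p37,0), (p37,1), (p37,2), (p38,0), (p38,1), (p38,2)}
These 7 distinct sets form the basis B.
Close under arbitrary unions to get τ_{X×Y}; counting gives |τ_{X×Y}| = 9.
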